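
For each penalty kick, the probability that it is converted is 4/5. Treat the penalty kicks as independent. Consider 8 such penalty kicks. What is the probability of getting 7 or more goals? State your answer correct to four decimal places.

X ~ Binomial(8, 0.80); P(X ≥ 7) = Σ C(8,k) p^k (1−p)^(8−k) over k:
  k=7: C(8,7)·0.80^7·0.20^1 = 0.335544
  k=8: C(8,8)·0.80^8·0.20^0 = 0.167772
Total = 0.503316

0.5033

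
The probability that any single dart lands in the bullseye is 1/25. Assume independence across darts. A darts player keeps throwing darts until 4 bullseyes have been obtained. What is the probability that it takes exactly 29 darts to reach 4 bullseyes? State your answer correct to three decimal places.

Y = trial on which the fourth success occurs; negative binomial, r=4, p=0.04.
P(Y=29) = C(28,3) · p^4 · (1−p)^25
= 3276 · 2.56e-06 · 0.3604 = 0.00302

0.003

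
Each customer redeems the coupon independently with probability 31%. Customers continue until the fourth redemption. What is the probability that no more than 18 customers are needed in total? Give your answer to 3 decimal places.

0.857

Finishing within 18 customers ⇔ at least 4 successes in the first 18. With X ~ Binomial(18, 0.31), P(Y ≤ 18) = 1 − P(X ≤ 3).
  k=0: C(18,0)·0.31^0·0.69^18 = 0.00126
  k=1: C(18,1)·0.31^1·0.69^17 = 0.01016
  k=2: C(18,2)·0.31^2·0.69^16 = 0.03882
  k=3: C(18,3)·0.31^3·0.69^15 = 0.09301
1 − 0.14324 = 0.85676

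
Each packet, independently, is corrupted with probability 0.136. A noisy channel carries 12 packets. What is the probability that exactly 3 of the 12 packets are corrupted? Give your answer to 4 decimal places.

X ~ Binomial(n=12, p=0.136).
P(X=3) = C(12,3) · p^3 · (1−p)^9
= 220 · 0.0025155 · 0.2683 = 0.148478

0.1485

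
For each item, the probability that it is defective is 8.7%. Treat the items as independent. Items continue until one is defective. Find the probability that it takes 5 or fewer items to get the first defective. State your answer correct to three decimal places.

Y = number of items to the first success; geometric, p = 0.087.
P(Y ≤ 5) = 1 − (1−p)^5 = 1 − 0.63439 = 0.36561

0.366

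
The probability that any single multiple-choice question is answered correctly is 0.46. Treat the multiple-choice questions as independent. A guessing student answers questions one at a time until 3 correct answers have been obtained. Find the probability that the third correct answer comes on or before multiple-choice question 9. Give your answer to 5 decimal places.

0.86417

Finishing within 9 multiple-choice questions ⇔ at least 3 successes in the first 9. With X ~ Binomial(9, 0.46), P(Y ≤ 9) = 1 − P(X ≤ 2).
  k=0: C(9,0)·0.46^0·0.54^9 = 0.0039043
  k=1: C(9,1)·0.46^1·0.54^8 = 0.0299330
  k=2: C(9,2)·0.46^2·0.54^7 = 0.1019940
1 − 0.1358313 = 0.8641687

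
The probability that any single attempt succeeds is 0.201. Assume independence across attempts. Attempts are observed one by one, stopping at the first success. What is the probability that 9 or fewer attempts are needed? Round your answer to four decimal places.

Y = number of attempts to the first success; geometric, p = 0.201.
P(Y ≤ 9) = 1 − (1−p)^9 = 1 − 0.132715 = 0.867285

0.8673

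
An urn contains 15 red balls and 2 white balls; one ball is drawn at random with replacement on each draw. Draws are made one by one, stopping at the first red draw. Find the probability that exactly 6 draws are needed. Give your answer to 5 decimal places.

Geometric (trials to first success), p = 0.882353.
P(Y = 6) = (1−p)^5 · p = 2.2537e-05 · 0.882353 = 0.0000199

0.00002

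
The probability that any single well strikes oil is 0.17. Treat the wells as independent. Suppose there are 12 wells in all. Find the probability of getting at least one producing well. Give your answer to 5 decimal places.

P(at least one) = 1 − P(none) = 1 − (1 − 0.17)^12
= 1 − 0.1068900 = 0.8931100

0.89311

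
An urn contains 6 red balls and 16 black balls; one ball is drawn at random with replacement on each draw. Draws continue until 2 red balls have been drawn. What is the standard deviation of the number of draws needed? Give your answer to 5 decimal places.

4.42217

Y = total draws until the second success; negative binomial with r=2, p=0.272727.
SD(Y) = √[r(1−p)/p²] = √(19.5555556) = 4.4221664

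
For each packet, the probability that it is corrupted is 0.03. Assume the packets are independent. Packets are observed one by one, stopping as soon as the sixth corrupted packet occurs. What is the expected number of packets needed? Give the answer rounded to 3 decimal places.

200.000

Y = total packets until the sixth success; negative binomial with r=6, p=0.03.
E[Y] = r / p = 6 / 0.03 = 200.00000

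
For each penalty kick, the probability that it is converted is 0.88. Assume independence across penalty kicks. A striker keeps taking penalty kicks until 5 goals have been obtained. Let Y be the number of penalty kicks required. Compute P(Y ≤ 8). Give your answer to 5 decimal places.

0.99028

Finishing within 8 penalty kicks ⇔ at least 5 successes in the first 8. With X ~ Binomial(8, 0.88), P(Y ≤ 8) = 1 − P(X ≤ 4).
  k=0: C(8,0)·0.88^0·0.12^8 = 0.0000000
  k=1: C(8,1)·0.88^1·0.12^7 = 0.0000025
  k=2: C(8,2)·0.88^2·0.12^6 = 0.0000647
  k=3: C(8,3)·0.88^3·0.12^5 = 0.0009496
  k=4: C(8,4)·0.88^4·0.12^4 = 0.0087047
1 − 0.0097216 = 0.9902784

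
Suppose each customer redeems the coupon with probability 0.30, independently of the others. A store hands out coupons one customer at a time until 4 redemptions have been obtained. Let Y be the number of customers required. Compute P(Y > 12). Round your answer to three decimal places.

Needing more than 12 customers ⇔ fewer than 4 successes in the first 12. With X ~ Binomial(12, 0.30), P(Y > 12) = P(X ≤ 3).
  k=0: C(12,0)·0.30^0·0.70^12 = 0.01384
  k=1: C(12,1)·0.30^1·0.70^11 = 0.07118
  k=2: C(12,2)·0.30^2·0.70^10 = 0.16779
  k=3: C(12,3)·0.30^3·0.70^9 = 0.23970
P(X ≤ 3) = 0.49252

0.493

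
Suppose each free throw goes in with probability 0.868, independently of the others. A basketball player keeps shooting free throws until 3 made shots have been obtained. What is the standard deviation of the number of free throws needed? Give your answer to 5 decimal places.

0.72498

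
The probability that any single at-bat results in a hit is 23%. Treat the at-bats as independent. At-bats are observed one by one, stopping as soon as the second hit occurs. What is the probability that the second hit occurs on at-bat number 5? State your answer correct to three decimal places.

Y = trial on which the second success occurs; negative binomial, r=2, p=0.23.
P(Y=5) = C(4,1) · p^2 · (1−p)^3
= 4 · 0.0529 · 0.45653 = 0.09660

0.097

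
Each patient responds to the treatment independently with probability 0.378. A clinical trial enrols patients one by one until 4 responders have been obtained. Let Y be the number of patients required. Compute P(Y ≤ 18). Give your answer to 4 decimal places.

Finishing within 18 patients ⇔ at least 4 successes in the first 18. With X ~ Binomial(18, 0.378), P(Y ≤ 18) = 1 − P(X ≤ 3).
  k=0: C(18,0)·0.378^0·0.622^18 = 0.000194
  k=1: C(18,1)·0.378^1·0.622^17 = 0.002124
  k=2: C(18,2)·0.378^2·0.622^16 = 0.010973
  k=3: C(18,3)·0.378^3·0.622^15 = 0.035565
1 − 0.048856 = 0.951144

0.9511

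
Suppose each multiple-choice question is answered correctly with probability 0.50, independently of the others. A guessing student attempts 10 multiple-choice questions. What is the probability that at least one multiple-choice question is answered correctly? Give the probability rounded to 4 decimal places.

P(at least one) = 1 − P(none) = 1 − (1 − 0.50)^10
= 1 − 0.000977 = 0.999023

0.9990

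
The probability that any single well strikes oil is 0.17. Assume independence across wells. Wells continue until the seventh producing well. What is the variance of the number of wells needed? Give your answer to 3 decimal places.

201.038

Y = total wells until the seventh success; negative binomial with r=7, p=0.17.
Var(Y) = r(1−p)/p² = 7·0.83 / 0.17² = 201.03806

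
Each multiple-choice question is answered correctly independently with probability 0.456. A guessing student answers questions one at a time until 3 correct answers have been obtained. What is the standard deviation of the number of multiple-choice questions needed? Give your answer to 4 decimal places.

Y = total multiple-choice questions until the third success; negative binomial with r=3, p=0.456.
SD(Y) = √[r(1−p)/p²] = √(7.848569) = 2.801530

2.8015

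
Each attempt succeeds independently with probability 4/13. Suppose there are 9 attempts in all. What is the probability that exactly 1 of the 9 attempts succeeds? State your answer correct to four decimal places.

0.1461

X ~ Binomial(n=9, p=0.307692).
P(X=1) = C(9,1) · p^1 · (1−p)^8
= 9 · 0.30769 · 0.052771 = 0.146134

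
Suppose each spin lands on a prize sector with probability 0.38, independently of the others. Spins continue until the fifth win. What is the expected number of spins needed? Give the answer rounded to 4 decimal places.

13.1579

Y = total spins until the fifth success; negative binomial with r=5, p=0.38.
E[Y] = r / p = 5 / 0.38 = 13.157895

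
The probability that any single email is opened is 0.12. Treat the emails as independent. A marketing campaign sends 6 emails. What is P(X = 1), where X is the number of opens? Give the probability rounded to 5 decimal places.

X ~ Binomial(n=6, p=0.12).
P(X=1) = C(6,1) · p^1 · (1−p)^5
= 6 · 0.12 · 0.52773 = 0.3799670

0.37997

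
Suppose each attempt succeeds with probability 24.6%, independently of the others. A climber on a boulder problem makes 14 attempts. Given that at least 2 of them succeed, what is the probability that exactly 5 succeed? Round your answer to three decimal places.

X ~ Binomial(14, 0.246). Want P(X=5 | X≥2) = P(X=5) / P(X≥2).
P(X=5) = C(14,5)·0.246^5·0.754^9 = 0.14206
P(X≥2) = 1 − 0.01920 − 0.08768 = 0.89313
Ratio = 0.14206 / 0.89313 = 0.15906

0.159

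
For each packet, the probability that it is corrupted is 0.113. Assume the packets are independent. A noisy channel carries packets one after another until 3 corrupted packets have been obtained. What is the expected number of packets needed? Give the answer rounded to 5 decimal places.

Y = total packets until the third success; negative binomial with r=3, p=0.113.
E[Y] = r / p = 3 / 0.113 = 26.5486726

26.54867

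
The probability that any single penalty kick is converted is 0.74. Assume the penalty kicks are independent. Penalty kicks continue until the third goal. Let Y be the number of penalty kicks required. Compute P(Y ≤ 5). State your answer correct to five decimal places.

Finishing within 5 penalty kicks ⇔ at least 3 successes in the first 5. With X ~ Binomial(5, 0.74), P(Y ≤ 5) = 1 − P(X ≤ 2).
  k=0: C(5,0)·0.74^0·0.26^5 = 0.0011881
  k=1: C(5,1)·0.74^1·0.26^4 = 0.0169081
  k=2: C(5,2)·0.74^2·0.26^3 = 0.0962462
1 − 0.1143424 = 0.8856576

0.88566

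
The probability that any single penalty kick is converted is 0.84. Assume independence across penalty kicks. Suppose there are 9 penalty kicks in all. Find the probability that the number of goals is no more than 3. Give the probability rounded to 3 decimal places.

0.001

X ~ Binomial(9, 0.84); P(X ≤ 3) = Σ C(9,k) p^k (1−p)^(9−k) over k:
  k=0: C(9,0)·0.84^0·0.16^9 = 0.00000
  k=1: C(9,1)·0.84^1·0.16^8 = 0.00000
  k=2: C(9,2)·0.84^2·0.16^7 = 0.00007
  k=3: C(9,3)·0.84^3·0.16^6 = 0.00084
Total = 0.00091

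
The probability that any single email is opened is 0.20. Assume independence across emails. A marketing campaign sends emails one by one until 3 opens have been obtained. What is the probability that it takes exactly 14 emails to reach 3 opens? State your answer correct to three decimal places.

0.054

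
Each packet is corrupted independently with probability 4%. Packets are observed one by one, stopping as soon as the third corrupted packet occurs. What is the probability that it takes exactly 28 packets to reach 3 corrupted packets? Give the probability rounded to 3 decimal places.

0.008

Y = trial on which the third success occurs; negative binomial, r=3, p=0.04.
P(Y=28) = C(27,2) · p^3 · (1−p)^25
= 351 · 6.4e-05 · 0.3604 = 0.00810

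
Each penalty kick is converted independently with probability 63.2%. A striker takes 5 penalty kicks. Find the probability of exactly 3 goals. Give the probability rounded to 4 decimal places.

X ~ Binomial(n=5, p=0.632).
P(X=3) = C(5,3) · p^3 · (1−p)^2
= 10 · 0.25244 · 0.13542 = 0.341859

0.3419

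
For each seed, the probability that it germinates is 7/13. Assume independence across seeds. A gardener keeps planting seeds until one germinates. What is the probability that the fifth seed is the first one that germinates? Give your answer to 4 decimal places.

0.0244

Geometric (trials to first success), p = 0.538462.
P(Y = 5) = (1−p)^4 · p = 0.045377 · 0.538462 = 0.024434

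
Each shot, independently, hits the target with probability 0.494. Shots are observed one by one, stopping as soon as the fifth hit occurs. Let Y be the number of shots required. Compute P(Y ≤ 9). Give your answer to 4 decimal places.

0.4852

Finishing within 9 shots ⇔ at least 5 successes in the first 9. With X ~ Binomial(9, 0.494), P(Y ≤ 9) = 1 − P(X ≤ 4).
  k=0: C(9,0)·0.494^0·0.506^9 = 0.002174
  k=1: C(9,1)·0.494^1·0.506^8 = 0.019106
  k=2: C(9,2)·0.494^2·0.506^7 = 0.074612
  k=3: C(9,3)·0.494^3·0.506^6 = 0.169966
  k=4: C(9,4)·0.494^4·0.506^5 = 0.248903
1 − 0.514763 = 0.485237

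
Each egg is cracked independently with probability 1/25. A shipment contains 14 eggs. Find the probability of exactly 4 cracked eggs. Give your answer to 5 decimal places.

0.00170

X ~ Binomial(n=14, p=0.04).
P(X=4) = C(14,4) · p^4 · (1−p)^10
= 1001 · 2.56e-06 · 0.66483 = 0.0017037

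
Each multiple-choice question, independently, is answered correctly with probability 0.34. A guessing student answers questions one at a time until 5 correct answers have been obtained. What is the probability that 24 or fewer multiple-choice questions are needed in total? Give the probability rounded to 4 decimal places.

0.9481

Finishing within 24 multiple-choice questions ⇔ at least 5 successes in the first 24. With X ~ Binomial(24, 0.34), P(Y ≤ 24) = 1 − P(X ≤ 4).
  k=0: C(24,0)·0.34^0·0.66^24 = 0.000047
  k=1: C(24,1)·0.34^1·0.66^23 = 0.000577
  k=2: C(24,2)·0.34^2·0.66^22 = 0.003418
  k=3: C(24,3)·0.34^3·0.66^21 = 0.012914
  k=4: C(24,4)·0.34^4·0.66^20 = 0.034927
1 − 0.051884 = 0.948116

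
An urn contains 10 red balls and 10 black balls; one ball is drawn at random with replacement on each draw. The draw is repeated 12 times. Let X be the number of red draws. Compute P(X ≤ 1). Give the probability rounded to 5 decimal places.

X ~ Binomial(12, 0.50); P(X ≤ 1) = Σ C(12,k) p^k (1−p)^(12−k) over k:
  k=0: C(12,0)·0.50^0·0.50^12 = 0.0002441
  k=1: C(12,1)·0.50^1·0.50^11 = 0.0029297
Total = 0.0031738

0.00317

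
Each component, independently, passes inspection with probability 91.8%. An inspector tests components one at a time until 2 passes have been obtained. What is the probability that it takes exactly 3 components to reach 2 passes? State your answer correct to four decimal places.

0.1382

Y = trial on which the second success occurs; negative binomial, r=2, p=0.918.
P(Y=3) = C(2,1) · p^2 · (1−p)^1
= 2 · 0.84272 · 0.082 = 0.138207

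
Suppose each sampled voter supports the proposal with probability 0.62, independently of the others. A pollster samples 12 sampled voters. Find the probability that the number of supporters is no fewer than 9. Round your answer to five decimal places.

0.27036

X ~ Binomial(12, 0.62); P(X ≥ 9) = Σ C(12,k) p^k (1−p)^(12−k) over k:
  k=9: C(12,9)·0.62^9·0.38^3 = 0.1634175
  k=10: C(12,10)·0.62^10·0.38^2 = 0.0799886
  k=11: C(12,11)·0.62^11·0.38^1 = 0.0237287
  k=12: C(12,12)·0.62^12·0.38^0 = 0.0032263
Total = 0.2703611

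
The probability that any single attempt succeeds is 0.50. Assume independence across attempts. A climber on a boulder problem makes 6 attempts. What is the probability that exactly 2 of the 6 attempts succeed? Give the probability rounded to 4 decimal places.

0.2344

X ~ Binomial(n=6, p=0.50).
P(X=2) = C(6,2) · p^2 · (1−p)^4
= 15 · 0.25 · 0.0625 = 0.234375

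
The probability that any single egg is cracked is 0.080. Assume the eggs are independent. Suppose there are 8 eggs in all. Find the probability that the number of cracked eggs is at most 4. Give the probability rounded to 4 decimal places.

0.9999

X ~ Binomial(8, 0.08); P(X ≤ 4) = Σ C(8,k) p^k (1−p)^(8−k) over k:
  k=0: C(8,0)·0.08^0·0.92^8 = 0.513219
  k=1: C(8,1)·0.08^1·0.92^7 = 0.357022
  k=2: C(8,2)·0.08^2·0.92^6 = 0.108659
  k=3: C(8,3)·0.08^3·0.92^5 = 0.018897
  k=4: C(8,4)·0.08^4·0.92^4 = 0.002054
Total = 0.999851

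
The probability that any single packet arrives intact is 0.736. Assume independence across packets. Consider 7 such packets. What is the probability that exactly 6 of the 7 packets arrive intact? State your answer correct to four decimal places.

0.2937

X ~ Binomial(n=7, p=0.736).
P(X=6) = C(7,6) · p^6 · (1−p)^1
= 7 · 0.15895 · 0.264 = 0.293744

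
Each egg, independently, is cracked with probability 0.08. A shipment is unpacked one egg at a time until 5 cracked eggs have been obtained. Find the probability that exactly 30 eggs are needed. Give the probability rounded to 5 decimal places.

0.00968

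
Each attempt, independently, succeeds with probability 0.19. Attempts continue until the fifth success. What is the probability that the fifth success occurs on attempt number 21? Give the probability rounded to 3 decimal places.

Y = trial on which the fifth success occurs; negative binomial, r=5, p=0.19.
P(Y=21) = C(20,4) · p^5 · (1−p)^16
= 4845 · 0.00024761 · 0.034337 = 0.04119

0.041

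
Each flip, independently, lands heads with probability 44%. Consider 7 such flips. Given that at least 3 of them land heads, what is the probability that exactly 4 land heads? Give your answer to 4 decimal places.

0.3470

X ~ Binomial(7, 0.44). Want P(X=4 | X≥3) = P(X=4) / P(X≥3).
P(X=4) = C(7,4)·0.44^4·0.56^3 = 0.230379
P(X≥3) = 1 − 0.017271 − 0.094990 − 0.223906 = 0.663833
Ratio = 0.230379 / 0.663833 = 0.347043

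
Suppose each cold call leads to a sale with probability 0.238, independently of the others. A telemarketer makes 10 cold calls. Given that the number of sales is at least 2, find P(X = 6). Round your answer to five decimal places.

0.01768

X ~ Binomial(10, 0.238). Want P(X=6 | X≥2) = P(X=6) / P(X≥2).
P(X=6) = C(10,6)·0.238^6·0.762^4 = 0.0128677
P(X≥2) = 1 − 0.0660009 − 0.2061445 = 0.7278546
Ratio = 0.0128677 / 0.7278546 = 0.0176789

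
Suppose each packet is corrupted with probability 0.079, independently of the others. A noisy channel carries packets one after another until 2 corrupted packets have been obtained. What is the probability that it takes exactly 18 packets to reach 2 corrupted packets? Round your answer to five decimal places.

Y = trial on which the second success occurs; negative binomial, r=2, p=0.079.
P(Y=18) = C(17,1) · p^2 · (1−p)^16
= 17 · 0.006241 · 0.26801 = 0.0284353

0.02844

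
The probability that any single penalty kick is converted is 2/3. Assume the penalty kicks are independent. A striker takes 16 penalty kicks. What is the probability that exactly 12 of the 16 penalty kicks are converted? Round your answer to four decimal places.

0.1732

X ~ Binomial(n=16, p=0.666667).
P(X=12) = C(16,12) · p^12 · (1−p)^4
= 1820 · 0.0077073 · 0.012346 = 0.173177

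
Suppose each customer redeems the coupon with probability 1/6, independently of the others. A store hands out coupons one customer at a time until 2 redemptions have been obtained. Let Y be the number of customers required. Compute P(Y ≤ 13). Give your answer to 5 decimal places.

0.66353

Finishing within 13 customers ⇔ at least 2 successes in the first 13. With X ~ Binomial(13, 0.166667), P(Y ≤ 13) = 1 − P(X ≤ 1).
  k=0: C(13,0)·0.166667^0·0.833333^13 = 0.0934639
  k=1: C(13,1)·0.166667^1·0.833333^12 = 0.2430061
1 − 0.3364700 = 0.6635300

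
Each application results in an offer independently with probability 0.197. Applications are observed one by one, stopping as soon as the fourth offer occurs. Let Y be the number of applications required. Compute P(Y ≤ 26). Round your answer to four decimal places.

0.7824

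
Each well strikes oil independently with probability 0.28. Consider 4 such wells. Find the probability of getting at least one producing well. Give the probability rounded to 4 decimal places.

0.7313

P(at least one) = 1 − P(none) = 1 − (1 − 0.28)^4
= 1 − 0.268739 = 0.731261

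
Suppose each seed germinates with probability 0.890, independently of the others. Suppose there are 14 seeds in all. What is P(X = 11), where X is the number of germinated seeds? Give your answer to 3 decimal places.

0.134

X ~ Binomial(n=14, p=0.89).
P(X=11) = C(14,11) · p^11 · (1−p)^3
= 364 · 0.27752 · 0.001331 = 0.13445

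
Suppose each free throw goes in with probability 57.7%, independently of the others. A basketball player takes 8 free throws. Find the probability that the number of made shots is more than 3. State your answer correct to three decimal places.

X ~ Binomial(8, 0.577); P(X ≥ 4) = Σ C(8,k) p^k (1−p)^(8−k) over k:
  k=4: C(8,4)·0.577^4·0.423^4 = 0.24841
  k=5: C(8,5)·0.577^5·0.423^3 = 0.27107
  k=6: C(8,6)·0.577^6·0.423^2 = 0.18488
  k=7: C(8,7)·0.577^7·0.423^1 = 0.07205
  k=8: C(8,8)·0.577^8·0.423^0 = 0.01229
Total = 0.78870

0.789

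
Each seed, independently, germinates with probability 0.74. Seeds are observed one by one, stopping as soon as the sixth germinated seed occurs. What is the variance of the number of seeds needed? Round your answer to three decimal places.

2.849

Y = total seeds until the sixth success; negative binomial with r=6, p=0.74.
Var(Y) = r(1−p)/p² = 6·0.26 / 0.74² = 2.84879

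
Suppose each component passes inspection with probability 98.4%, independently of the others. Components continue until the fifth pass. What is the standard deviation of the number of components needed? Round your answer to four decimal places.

0.2874

Y = total components until the fifth success; negative binomial with r=5, p=0.984.
SD(Y) = √[r(1−p)/p²] = √(0.082623) = 0.287442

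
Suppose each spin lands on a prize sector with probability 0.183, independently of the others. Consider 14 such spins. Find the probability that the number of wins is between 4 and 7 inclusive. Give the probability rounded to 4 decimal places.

0.2435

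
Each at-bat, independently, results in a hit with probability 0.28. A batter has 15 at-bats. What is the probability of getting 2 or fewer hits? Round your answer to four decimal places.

0.1645

X ~ Binomial(15, 0.28); P(X ≤ 2) = Σ C(15,k) p^k (1−p)^(15−k) over k:
  k=0: C(15,0)·0.28^0·0.72^15 = 0.007244
  k=1: C(15,1)·0.28^1·0.72^14 = 0.042258
  k=2: C(15,2)·0.28^2·0.72^13 = 0.115034
Total = 0.164536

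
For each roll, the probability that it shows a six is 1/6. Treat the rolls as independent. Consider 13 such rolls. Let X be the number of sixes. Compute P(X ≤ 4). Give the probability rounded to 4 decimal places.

0.9488

X ~ Binomial(13, 0.166667); P(X ≤ 4) = Σ C(13,k) p^k (1−p)^(13−k) over k:
  k=0: C(13,0)·0.166667^0·0.833333^13 = 0.093464
  k=1: C(13,1)·0.166667^1·0.833333^12 = 0.243006
  k=2: C(13,2)·0.166667^2·0.833333^11 = 0.291607
  k=3: C(13,3)·0.166667^3·0.833333^10 = 0.213845
  k=4: C(13,4)·0.166667^4·0.833333^9 = 0.106923
Total = 0.948845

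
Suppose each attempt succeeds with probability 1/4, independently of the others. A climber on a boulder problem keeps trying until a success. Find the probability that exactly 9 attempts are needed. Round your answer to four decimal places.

0.0250

Geometric (trials to first success), p = 0.25.
P(Y = 9) = (1−p)^8 · p = 0.10011 · 0.25 = 0.025028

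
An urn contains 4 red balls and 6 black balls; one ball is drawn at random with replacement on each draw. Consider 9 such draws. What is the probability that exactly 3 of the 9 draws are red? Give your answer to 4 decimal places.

0.2508

X ~ Binomial(n=9, p=0.40).
P(X=3) = C(9,3) · p^3 · (1−p)^6
= 84 · 0.064 · 0.046656 = 0.250823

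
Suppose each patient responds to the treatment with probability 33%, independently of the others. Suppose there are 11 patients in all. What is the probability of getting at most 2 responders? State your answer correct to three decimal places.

0.241

X ~ Binomial(11, 0.33); P(X ≤ 2) = Σ C(11,k) p^k (1−p)^(11−k) over k:
  k=0: C(11,0)·0.33^0·0.67^11 = 0.01221
  k=1: C(11,1)·0.33^1·0.67^10 = 0.06617
  k=2: C(11,2)·0.33^2·0.67^9 = 0.16295
Total = 0.24134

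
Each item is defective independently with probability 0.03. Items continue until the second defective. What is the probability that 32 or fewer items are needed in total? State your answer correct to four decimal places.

Finishing within 32 items ⇔ at least 2 successes in the first 32. With X ~ Binomial(32, 0.03), P(Y ≤ 32) = 1 − P(X ≤ 1).
  k=0: C(32,0)·0.03^0·0.97^32 = 0.377308
  k=1: C(32,1)·0.03^1·0.97^31 = 0.373418
1 − 0.750725 = 0.249275

0.2493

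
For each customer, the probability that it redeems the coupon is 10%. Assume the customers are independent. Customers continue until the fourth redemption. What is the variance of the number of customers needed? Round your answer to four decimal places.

Y = total customers until the fourth success; negative binomial with r=4, p=0.10.
Var(Y) = r(1−p)/p² = 4·0.90 / 0.10² = 360.000000

360.0000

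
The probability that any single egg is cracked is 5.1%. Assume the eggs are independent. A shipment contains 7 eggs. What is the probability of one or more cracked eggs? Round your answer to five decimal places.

P(at least one) = 1 − P(none) = 1 − (1 − 0.051)^7
= 1 − 0.6932079 = 0.3067921

0.30679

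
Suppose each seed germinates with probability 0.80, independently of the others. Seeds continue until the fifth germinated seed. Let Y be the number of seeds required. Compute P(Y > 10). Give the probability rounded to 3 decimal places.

0.006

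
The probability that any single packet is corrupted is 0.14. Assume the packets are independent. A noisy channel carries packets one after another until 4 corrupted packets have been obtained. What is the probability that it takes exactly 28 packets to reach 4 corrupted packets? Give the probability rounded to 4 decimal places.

0.0301

Y = trial on which the fourth success occurs; negative binomial, r=4, p=0.14.
P(Y=28) = C(27,3) · p^4 · (1−p)^24
= 2925 · 0.00038416 · 0.026789 = 0.030102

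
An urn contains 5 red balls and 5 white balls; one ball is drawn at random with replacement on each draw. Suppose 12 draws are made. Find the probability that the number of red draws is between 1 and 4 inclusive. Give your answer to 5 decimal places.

0.19360

X ~ Binomial(12, 0.50); P(1 ≤ X ≤ 4) = Σ C(12,k) p^k (1−p)^(12−k) over k:
  k=1: C(12,1)·0.50^1·0.50^11 = 0.0029297
  k=2: C(12,2)·0.50^2·0.50^10 = 0.0161133
  k=3: C(12,3)·0.50^3·0.50^9 = 0.0537109
  k=4: C(12,4)·0.50^4·0.50^8 = 0.1208496
Total = 0.1936035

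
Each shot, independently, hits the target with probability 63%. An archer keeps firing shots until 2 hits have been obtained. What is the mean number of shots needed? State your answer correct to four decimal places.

Y = total shots until the second success; negative binomial with r=2, p=0.63.
E[Y] = r / p = 2 / 0.63 = 3.174603

3.1746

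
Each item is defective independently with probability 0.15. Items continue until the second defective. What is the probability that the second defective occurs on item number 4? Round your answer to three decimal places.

0.049

Y = trial on which the second success occurs; negative binomial, r=2, p=0.15.
P(Y=4) = C(3,1) · p^2 · (1−p)^2
= 3 · 0.0225 · 0.7225 = 0.04877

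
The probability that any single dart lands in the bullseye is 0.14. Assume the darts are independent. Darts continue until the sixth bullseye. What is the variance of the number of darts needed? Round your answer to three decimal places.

Y = total darts until the sixth success; negative binomial with r=6, p=0.14.
Var(Y) = r(1−p)/p² = 6·0.86 / 0.14² = 263.26531

263.265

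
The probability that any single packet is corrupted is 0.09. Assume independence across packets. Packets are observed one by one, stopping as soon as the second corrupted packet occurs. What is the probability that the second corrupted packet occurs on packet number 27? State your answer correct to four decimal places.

Y = trial on which the second success occurs; negative binomial, r=2, p=0.09.
P(Y=27) = C(26,1) · p^2 · (1−p)^25
= 26 · 0.0081 · 0.094631 = 0.019929

0.0199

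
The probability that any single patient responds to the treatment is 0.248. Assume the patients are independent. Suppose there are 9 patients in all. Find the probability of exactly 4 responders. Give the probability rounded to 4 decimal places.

X ~ Binomial(n=9, p=0.248).
P(X=4) = C(9,4) · p^4 · (1−p)^5
= 126 · 0.0037827 · 0.24049 = 0.114622

0.1146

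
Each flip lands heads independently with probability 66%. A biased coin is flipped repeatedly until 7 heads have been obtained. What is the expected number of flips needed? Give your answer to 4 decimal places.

10.6061

Y = total flips until the seventh success; negative binomial with r=7, p=0.66.
E[Y] = r / p = 7 / 0.66 = 10.606061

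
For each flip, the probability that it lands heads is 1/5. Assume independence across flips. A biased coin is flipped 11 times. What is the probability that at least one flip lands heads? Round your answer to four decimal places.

0.9141

P(at least one) = 1 − P(none) = 1 − (1 − 0.20)^11
= 1 − 0.085899 = 0.914101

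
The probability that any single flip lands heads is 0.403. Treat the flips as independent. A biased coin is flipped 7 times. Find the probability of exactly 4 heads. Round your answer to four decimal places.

X ~ Binomial(n=7, p=0.403).
P(X=4) = C(7,4) · p^4 · (1−p)^3
= 35 · 0.026377 · 0.21278 = 0.196432

0.1964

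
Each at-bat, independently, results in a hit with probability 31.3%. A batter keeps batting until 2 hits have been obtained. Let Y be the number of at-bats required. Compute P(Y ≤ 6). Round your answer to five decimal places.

0.60747

Finishing within 6 at-bats ⇔ at least 2 successes in the first 6. With X ~ Binomial(6, 0.313), P(Y ≤ 6) = 1 − P(X ≤ 1).
  k=0: C(6,0)·0.313^0·0.687^6 = 0.1051333
  k=1: C(6,1)·0.313^1·0.687^5 = 0.2873950
1 − 0.3925284 = 0.6074716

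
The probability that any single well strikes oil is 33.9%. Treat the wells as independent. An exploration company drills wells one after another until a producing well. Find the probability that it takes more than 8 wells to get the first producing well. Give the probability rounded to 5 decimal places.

Y = number of wells to the first success; geometric, p = 0.339.
P(Y > 8) = P(first 8 all fail) = (1−p)^8 = 0.0364428

0.03644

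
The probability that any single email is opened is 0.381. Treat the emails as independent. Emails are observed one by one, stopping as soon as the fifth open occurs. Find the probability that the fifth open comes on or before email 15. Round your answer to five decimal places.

0.73580

Finishing within 15 emails ⇔ at least 5 successes in the first 15. With X ~ Binomial(15, 0.381), P(Y ≤ 15) = 1 − P(X ≤ 4).
  k=0: C(15,0)·0.381^0·0.619^15 = 0.0007505
  k=1: C(15,1)·0.381^1·0.619^14 = 0.0069292
  k=2: C(15,2)·0.381^2·0.619^13 = 0.0298550
  k=3: C(15,3)·0.381^3·0.619^12 = 0.0796295
  k=4: C(15,4)·0.381^4·0.619^11 = 0.1470380
1 − 0.2642024 = 0.7357976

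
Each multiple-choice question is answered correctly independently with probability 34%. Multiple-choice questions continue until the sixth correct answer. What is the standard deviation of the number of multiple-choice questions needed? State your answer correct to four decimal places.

5.8529

Y = total multiple-choice questions until the sixth success; negative binomial with r=6, p=0.34.
SD(Y) = √[r(1−p)/p²] = √(34.256055) = 5.852867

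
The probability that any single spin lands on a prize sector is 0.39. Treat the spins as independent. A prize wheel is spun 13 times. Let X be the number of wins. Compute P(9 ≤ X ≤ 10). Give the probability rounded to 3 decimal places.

X ~ Binomial(13, 0.39); P(9 ≤ X ≤ 10) = Σ C(13,k) p^k (1−p)^(13−k) over k:
  k=9: C(13,9)·0.39^9·0.61^4 = 0.02066
  k=10: C(13,10)·0.39^10·0.61^3 = 0.00528
Total = 0.02595

0.026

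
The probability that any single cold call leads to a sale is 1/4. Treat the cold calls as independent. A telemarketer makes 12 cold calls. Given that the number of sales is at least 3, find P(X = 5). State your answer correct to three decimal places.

X ~ Binomial(12, 0.25). Want P(X=5 | X≥3) = P(X=5) / P(X≥3).
P(X=5) = C(12,5)·0.25^5·0.75^7 = 0.10324
P(X≥3) = 1 − 0.03168 − 0.12671 − 0.23229 = 0.60932
Ratio = 0.10324 / 0.60932 = 0.16944

0.169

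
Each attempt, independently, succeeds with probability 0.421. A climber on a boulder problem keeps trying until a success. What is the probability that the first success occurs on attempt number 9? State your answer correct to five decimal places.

Geometric (trials to first success), p = 0.421.
P(Y = 9) = (1−p)^8 · p = 0.012631 · 0.421 = 0.0053175

0.00532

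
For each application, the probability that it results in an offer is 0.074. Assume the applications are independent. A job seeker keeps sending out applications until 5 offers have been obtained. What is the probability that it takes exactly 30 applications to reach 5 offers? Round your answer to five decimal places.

0.00771

Y = trial on which the fifth success occurs; negative binomial, r=5, p=0.074.
P(Y=30) = C(29,4) · p^5 · (1−p)^25
= 23751 · 2.219e-06 · 0.14631 = 0.0077111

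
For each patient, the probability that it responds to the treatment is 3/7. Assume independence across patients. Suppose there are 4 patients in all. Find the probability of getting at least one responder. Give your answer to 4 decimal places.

0.8934

P(at least one) = 1 − P(none) = 1 − (1 − 0.428571)^4
= 1 − 0.106622 = 0.893378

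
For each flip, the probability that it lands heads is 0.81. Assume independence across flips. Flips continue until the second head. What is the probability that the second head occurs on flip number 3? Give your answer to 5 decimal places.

0.24932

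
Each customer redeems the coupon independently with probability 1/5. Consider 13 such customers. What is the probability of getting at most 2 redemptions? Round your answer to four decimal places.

X ~ Binomial(13, 0.20); P(X ≤ 2) = Σ C(13,k) p^k (1−p)^(13−k) over k:
  k=0: C(13,0)·0.20^0·0.80^13 = 0.054976
  k=1: C(13,1)·0.20^1·0.80^12 = 0.178671
  k=2: C(13,2)·0.20^2·0.80^11 = 0.268006
Total = 0.501652

0.5017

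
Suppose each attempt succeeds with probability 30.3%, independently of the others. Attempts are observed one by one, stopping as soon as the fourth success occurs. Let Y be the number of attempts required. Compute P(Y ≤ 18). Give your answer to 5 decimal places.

0.84207

Finishing within 18 attempts ⇔ at least 4 successes in the first 18. With X ~ Binomial(18, 0.303), P(Y ≤ 18) = 1 − P(X ≤ 3).
  k=0: C(18,0)·0.303^0·0.697^18 = 0.0015073
  k=1: C(18,1)·0.303^1·0.697^17 = 0.0117943
  k=2: C(18,2)·0.303^2·0.697^16 = 0.0435814
  k=3: C(18,3)·0.303^3·0.697^15 = 0.1010438
1 − 0.1579268 = 0.8420732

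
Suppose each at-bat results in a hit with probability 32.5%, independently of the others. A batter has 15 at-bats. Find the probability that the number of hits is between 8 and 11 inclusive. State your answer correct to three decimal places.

0.077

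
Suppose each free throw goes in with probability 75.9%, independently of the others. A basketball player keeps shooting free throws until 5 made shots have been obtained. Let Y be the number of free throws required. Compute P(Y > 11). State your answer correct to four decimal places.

Needing more than 11 free throws ⇔ fewer than 5 successes in the first 11. With X ~ Binomial(11, 0.759), P(Y > 11) = P(X ≤ 4).
  k=0: C(11,0)·0.759^0·0.241^11 = 0.000000
  k=1: C(11,1)·0.759^1·0.241^10 = 0.000006
  k=2: C(11,2)·0.759^2·0.241^9 = 0.000087
  k=3: C(11,3)·0.759^3·0.241^8 = 0.000821
  k=4: C(11,4)·0.759^4·0.241^7 = 0.005171
P(X ≤ 4) = 0.006085

0.0061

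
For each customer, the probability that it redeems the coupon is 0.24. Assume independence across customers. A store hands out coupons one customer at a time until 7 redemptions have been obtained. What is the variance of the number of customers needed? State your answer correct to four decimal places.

Y = total customers until the seventh success; negative binomial with r=7, p=0.24.
Var(Y) = r(1−p)/p² = 7·0.76 / 0.24² = 92.361111

92.3611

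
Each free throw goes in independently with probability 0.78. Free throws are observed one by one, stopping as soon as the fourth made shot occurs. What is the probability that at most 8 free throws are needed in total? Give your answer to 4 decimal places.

0.9842

Finishing within 8 free throws ⇔ at least 4 successes in the first 8. With X ~ Binomial(8, 0.78), P(Y ≤ 8) = 1 − P(X ≤ 3).
  k=0: C(8,0)·0.78^0·0.22^8 = 0.000005
  k=1: C(8,1)·0.78^1·0.22^7 = 0.000156
  k=2: C(8,2)·0.78^2·0.22^6 = 0.001931
  k=3: C(8,3)·0.78^3·0.22^5 = 0.013696
1 − 0.015788 = 0.984212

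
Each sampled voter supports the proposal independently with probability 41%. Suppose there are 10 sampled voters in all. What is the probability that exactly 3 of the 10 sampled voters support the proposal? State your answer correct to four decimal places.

X ~ Binomial(n=10, p=0.41).
P(X=3) = C(10,3) · p^3 · (1−p)^7
= 120 · 0.068921 · 0.024887 = 0.205824

0.2058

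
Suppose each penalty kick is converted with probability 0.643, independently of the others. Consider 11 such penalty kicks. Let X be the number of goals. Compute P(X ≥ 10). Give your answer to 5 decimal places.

0.05521

X ~ Binomial(11, 0.643); P(X ≥ 10) = Σ C(11,k) p^k (1−p)^(11−k) over k:
  k=10: C(11,10)·0.643^10·0.357^1 = 0.0474428
  k=11: C(11,11)·0.643^11·0.357^0 = 0.0077682
Total = 0.0552110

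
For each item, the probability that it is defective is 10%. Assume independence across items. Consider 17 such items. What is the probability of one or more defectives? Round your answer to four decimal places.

P(at least one) = 1 − P(none) = 1 − (1 − 0.10)^17
= 1 − 0.166772 = 0.833228

0.8332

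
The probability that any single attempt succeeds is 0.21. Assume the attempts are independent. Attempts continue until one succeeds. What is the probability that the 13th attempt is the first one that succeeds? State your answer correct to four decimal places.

Geometric (trials to first success), p = 0.21.
P(Y = 13) = (1−p)^12 · p = 0.059092 · 0.21 = 0.012409

0.0124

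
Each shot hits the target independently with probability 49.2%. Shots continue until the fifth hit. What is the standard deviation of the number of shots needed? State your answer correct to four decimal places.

3.2393

Y = total shots until the fifth success; negative binomial with r=5, p=0.492.
SD(Y) = √[r(1−p)/p²] = √(10.493093) = 3.239304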